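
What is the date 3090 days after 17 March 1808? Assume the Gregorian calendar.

September 1, 1816

+365 (one year) → Mar 17, 1809 (2725 left).
+365 (one year) → Mar 17, 1810 (2360 left).
+365 (one year) → Mar 17, 1811 (1995 left).
+366 (one year; includes Feb 29, 1812) → Mar 17, 1812 (1629 left).
+365 (one year) → Mar 17, 1813 (1264 left).
+365 (one year) → Mar 17, 1814 (899 left).
+365 (one year) → Mar 17, 1815 (534 left).
+366 (one year; includes Feb 29, 1816) → Mar 17, 1816 (168 left).
Mar has 31 days: +15 → Apr 1, 1816 (153 left).
Apr has 30 days: +30 → May 1, 1816 (123 left).
May has 31 days: +31 → Jun 1, 1816 (92 left).
Jun has 30 days: +30 → Jul 1, 1816 (62 left).
Jul has 31 days: +31 → Aug 1, 1816 (31 left).
Aug has 31 days: +31 → Sep 1, 1816 (0 left).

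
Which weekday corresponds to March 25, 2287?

Friday

Doomsday rule: the anchor day for the 2200s is Friday. For year 87: 87÷12 = 7 r 3, and 3÷4 = 0, so 7+3+0 = 10.
Friday + 10 ≡ Monday — that's 2287's doomsday.
In March the doomsday date is Mar 14.
Mar 25 is 11 days after Mar 14; 11 mod 7 = 4, so Monday + 4 = Friday.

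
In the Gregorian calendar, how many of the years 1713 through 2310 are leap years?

144

Multiples of 4 in [1713,2310]: 149.
Of those, multiples of 100: 6 (not leap unless ÷400).
Multiples of 400: 1.
Leap years = 149 − 6 + 1 = 144.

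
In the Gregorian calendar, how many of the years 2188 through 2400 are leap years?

Multiples of 4 in [2188,2400]: 54.
Of those, multiples of 100: 3 (not leap unless ÷400).
Multiples of 400: 1.
Leap years = 54 − 3 + 1 = 52.

52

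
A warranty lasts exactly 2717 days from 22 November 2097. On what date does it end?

May 2, 2105

+365 (one year) → Nov 22, 2098 (2352 left).
+365 (one year) → Nov 22, 2099 (1987 left).
+365 (one year) → Nov 22, 2100 (1622 left).
+365 (one year) → Nov 22, 2101 (1257 left).
+365 (one year) → Nov 22, 2102 (892 left).
+365 (one year) → Nov 22, 2103 (527 left).
+366 (one year; includes Feb 29, 2104) → Nov 22, 2104 (161 left).
Nov has 30 days: +9 → Dec 1, 2104 (152 left).
Dec has 31 days: +31 → Jan 1, 2105 (121 left).
Jan has 31 days: +31 → Feb 1, 2105 (90 left).
Feb has 28 days: +28 → Mar 1, 2105 (62 left).
Mar has 31 days: +31 → Apr 1, 2105 (31 left).
Apr has 30 days: +30 → May 1, 2105 (1 left).
+1 → May 2, 2105.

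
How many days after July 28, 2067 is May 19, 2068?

296

Jul 28, 2067 → Aug 28, 2067: 31 days (July has 31).
Aug 28, 2067 → Sep 28, 2067: 31 days (August has 31).
Sep 28, 2067 → Oct 28, 2067: 30 days (September has 30).
Oct 28, 2067 → Nov 28, 2067: 31 days (October has 31).
Nov 28, 2067 → Dec 28, 2067: 30 days (November has 30).
Dec 28, 2067 → Jan 28, 2068: 31 days (December has 31).
Jan 28, 2068 → Feb 28, 2068: 31 days (January has 31).
Feb 28, 2068 → Mar 28, 2068: 29 days (February has 29).
Mar 28, 2068 → Apr 28, 2068: 31 days (March has 31).
Apr 28, 2068 → May 19, 2068: 21 days.
Total: 296 days.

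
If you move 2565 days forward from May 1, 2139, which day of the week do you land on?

Monday

May 1, 2139 is a Friday.
2565 mod 7 = 3, so 2565 days after a Friday is Friday + 3 = Monday.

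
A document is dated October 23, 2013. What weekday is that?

Wednesday

Doomsday rule: the anchor day for the 2000s is Tuesday. For year 13: 13÷12 = 1 r 1, and 1÷4 = 0, so 1+1+0 = 2.
Tuesday + 2 ≡ Thursday — that's 2013's doomsday.
In October the doomsday date is Oct 10.
Oct 23 is 13 days after Oct 10; 13 mod 7 = 6, so Thursday + 6 = Wednesday.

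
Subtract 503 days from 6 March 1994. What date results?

−365 (one year) → Mar 6, 1993 (138 left).
−6 → Feb 28, 1993 (end of Feb, 28 days; 132 left).
−28 → Jan 31, 1993 (end of Jan, 31 days; 104 left).
−31 → Dec 31, 1992 (end of Dec, 31 days; 73 left).
−31 → Nov 30, 1992 (end of Nov, 30 days; 42 left).
−30 → Oct 31, 1992 (end of Oct, 31 days; 12 left).
−12 → Oct 19, 1992.

October 19, 1992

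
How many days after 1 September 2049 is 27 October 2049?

56

Sep 1, 2049 → Oct 1, 2049: 30 days (September has 30).
Oct 1, 2049 → Oct 27, 2049: 26 days.
Total: 56 days.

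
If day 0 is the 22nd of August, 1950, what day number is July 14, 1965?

5440

Aug 22, 1950 → Aug 22, 1951: 365 days.
Aug 22, 1951 → Aug 22, 1952: 366 days (Feb 29, 1952 is in that span).
Aug 22, 1952 → Aug 22, 1953: 365 days.
Aug 22, 1953 → Aug 22, 1954: 365 days.
Aug 22, 1954 → Aug 22, 1955: 365 days.
Aug 22, 1955 → Aug 22, 1956: 366 days (Feb 29, 1956 is in that span).
Aug 22, 1956 → Aug 22, 1957: 365 days.
Aug 22, 1957 → Aug 22, 1958: 365 days.
Aug 22, 1958 → Aug 22, 1959: 365 days.
Aug 22, 1959 → Aug 22, 1960: 366 days (Feb 29, 1960 is in that span).
Aug 22, 1960 → Aug 22, 1961: 365 days.
Aug 22, 1961 → Aug 22, 1962: 365 days.
Aug 22, 1962 → Aug 22, 1963: 365 days.
Aug 22, 1963 → Aug 22, 1964: 366 days (Feb 29, 1964 is in that span).
Aug 22, 1964 → Sep 22, 1964: 31 days (August has 31).
Sep 22, 1964 → Oct 22, 1964: 30 days (September has 30).
Oct 22, 1964 → Nov 22, 1964: 31 days (October has 31).
Nov 22, 1964 → Dec 22, 1964: 30 days (November has 30).
Dec 22, 1964 → Jan 22, 1965: 31 days (December has 31).
Jan 22, 1965 → Feb 22, 1965: 31 days (January has 31).
Feb 22, 1965 → Mar 22, 1965: 28 days (February has 28).
Mar 22, 1965 → Apr 22, 1965: 31 days (March has 31).
Apr 22, 1965 → May 22, 1965: 30 days (April has 30).
May 22, 1965 → Jun 22, 1965: 31 days (May has 31).
Jun 22, 1965 → Jul 14, 1965: 22 days.
Total: 5440 days.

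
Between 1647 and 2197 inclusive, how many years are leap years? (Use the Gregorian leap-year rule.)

134

Multiples of 4 in [1647,2197]: 138.
Of those, multiples of 100: 5 (not leap unless ÷400).
Multiples of 400: 1.
Leap years = 138 − 5 + 1 = 134.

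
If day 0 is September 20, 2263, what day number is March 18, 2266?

910

Sep 20, 2263 → Sep 20, 2264: 366 days (Feb 29, 2264 is in that span).
Sep 20, 2264 → Sep 20, 2265: 365 days.
Sep 20, 2265 → Oct 20, 2265: 30 days (September has 30).
Oct 20, 2265 → Nov 20, 2265: 31 days (October has 31).
Nov 20, 2265 → Dec 20, 2265: 30 days (November has 30).
Dec 20, 2265 → Jan 20, 2266: 31 days (December has 31).
Jan 20, 2266 → Feb 20, 2266: 31 days (January has 31).
Feb 20, 2266 → Mar 18, 2266: 26 days.
Total: 910 days.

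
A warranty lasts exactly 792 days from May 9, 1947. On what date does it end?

+366 (one year; includes Feb 29, 1948) → May 9, 1948 (426 left).
+365 (one year) → May 9, 1949 (61 left).
May has 31 days: +23 → Jun 1, 1949 (38 left).
Jun has 30 days: +30 → Jul 1, 1949 (8 left).
+8 → Jul 9, 1949.

July 9, 1949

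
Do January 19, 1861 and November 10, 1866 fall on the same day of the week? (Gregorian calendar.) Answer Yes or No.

Yes

From Jan 19, 1861 to Nov 10, 1866 is 2121 days.
2121 mod 7 = 0, so they are the same weekday.
(Jan 19, 1861 is a Saturday; Nov 10, 1866 is a Saturday.)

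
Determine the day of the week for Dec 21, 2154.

Doomsday rule: the anchor day for the 2100s is Sunday. For year 54: 54÷12 = 4 r 6, and 6÷4 = 1, so 4+6+1 = 11.
Sunday + 11 ≡ Thursday — that's 2154's doomsday.
In December the doomsday date is Dec 12.
Dec 21 is 9 days after Dec 12; 9 mod 7 = 2, so Thursday + 2 = Saturday.

Saturday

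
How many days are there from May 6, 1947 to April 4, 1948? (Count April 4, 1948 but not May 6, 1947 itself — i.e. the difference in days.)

334

May 6, 1947 → Jun 6, 1947: 31 days (May has 31).
Jun 6, 1947 → Jul 6, 1947: 30 days (June has 30).
Jul 6, 1947 → Aug 6, 1947: 31 days (July has 31).
Aug 6, 1947 → Sep 6, 1947: 31 days (August has 31).
Sep 6, 1947 → Oct 6, 1947: 30 days (September has 30).
Oct 6, 1947 → Nov 6, 1947: 31 days (October has 31).
Nov 6, 1947 → Dec 6, 1947: 30 days (November has 30).
Dec 6, 1947 → Jan 6, 1948: 31 days (December has 31).
Jan 6, 1948 → Feb 6, 1948: 31 days (January has 31).
Feb 6, 1948 → Mar 6, 1948: 29 days (February has 29).
Mar 6, 1948 → Apr 4, 1948: 29 days.
Total: 334 days.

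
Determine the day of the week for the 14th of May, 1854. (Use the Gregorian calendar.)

Doomsday rule: the anchor day for the 1800s is Friday. For year 54: 54÷12 = 4 r 6, and 6÷4 = 1, so 4+6+1 = 11.
Friday + 11 ≡ Tuesday — that's 1854's doomsday.
In May the doomsday date is May 9.
May 14 is 5 days after May 9; 5 mod 7 = 5, so Tuesday + 5 = Sunday.

Sunday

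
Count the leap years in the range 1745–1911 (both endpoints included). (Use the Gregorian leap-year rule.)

Multiples of 4 in [1745,1911]: 41.
Of those, multiples of 100: 2 (not leap unless ÷400).
Multiples of 400: 0.
Leap years = 41 − 2 + 0 = 39.

39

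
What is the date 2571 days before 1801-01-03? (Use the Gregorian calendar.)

December 19, 1793

−365 (one year) → Jan 3, 1800 (2206 left).
−365 (one year) → Jan 3, 1799 (1841 left).
−365 (one year) → Jan 3, 1798 (1476 left).
−365 (one year) → Jan 3, 1797 (1111 left).
−366 (one year; includes Feb 29, 1796) → Jan 3, 1796 (745 left).
−365 (one year) → Jan 3, 1795 (380 left).
−3 → Dec 31, 1794 (end of Dec, 31 days; 377 left).
−31 → Nov 30, 1794 (end of Nov, 30 days; 346 left).
−30 → Oct 31, 1794 (end of Oct, 31 days; 316 left).
−31 → Sep 30, 1794 (end of Sep, 30 days; 285 left).
−30 → Aug 31, 1794 (end of Aug, 31 days; 255 left).
−31 → Jul 31, 1794 (end of Jul, 31 days; 224 left).
−31 → Jun 30, 1794 (end of Jun, 30 days; 193 left).
−30 → May 31, 1794 (end of May, 31 days; 163 left).
−31 → Apr 30, 1794 (end of Apr, 30 days; 132 left).
−30 → Mar 31, 1794 (end of Mar, 31 days; 102 left).
−31 → Feb 28, 1794 (end of Feb, 28 days; 71 left).
−28 → Jan 31, 1794 (end of Jan, 31 days; 43 left).
−31 → Dec 31, 1793 (end of Dec, 31 days; 12 left).
−12 → Dec 19, 1793.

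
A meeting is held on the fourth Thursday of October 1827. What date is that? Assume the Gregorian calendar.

October 25, 1827

October 1, 1827 is a Monday.
The first Thursday is therefore October 4 (3 days later).
The fourth Thursday is 4 + 3×7 = October 25.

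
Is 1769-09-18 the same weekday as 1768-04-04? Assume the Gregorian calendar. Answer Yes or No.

Yes

From Apr 4, 1768 to Sep 18, 1769 is 532 days.
532 mod 7 = 0, so they are the same weekday.
(Apr 4, 1768 is a Monday; Sep 18, 1769 is a Monday.)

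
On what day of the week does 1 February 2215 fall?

Wednesday

Doomsday rule: the anchor day for the 2200s is Friday. For year 15: 15÷12 = 1 r 3, and 3÷4 = 0, so 1+3+0 = 4.
Friday + 4 ≡ Tuesday — that's 2215's doomsday.
In February the doomsday date is Feb 28 (2215 is not a leap year).
Feb 1 is 27 days before Feb 28; 27 mod 7 = 6, so Tuesday − 6 = Wednesday.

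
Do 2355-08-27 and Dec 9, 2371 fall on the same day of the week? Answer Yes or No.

No

From Aug 27, 2355 to Dec 9, 2371 is 5948 days.
5948 mod 7 = 5, so they are different weekdays.
(Aug 27, 2355 is a Saturday; Dec 9, 2371 is a Thursday.)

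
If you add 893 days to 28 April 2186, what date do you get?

October 7, 2188

+365 (one year) → Apr 28, 2187 (528 left).
+366 (one year; includes Feb 29, 2188) → Apr 28, 2188 (162 left).
Apr has 30 days: +3 → May 1, 2188 (159 left).
May has 31 days: +31 → Jun 1, 2188 (128 left).
Jun has 30 days: +30 → Jul 1, 2188 (98 left).
Jul has 31 days: +31 → Aug 1, 2188 (67 left).
Aug has 31 days: +31 → Sep 1, 2188 (36 left).
Sep has 30 days: +30 → Oct 1, 2188 (6 left).
+6 → Oct 7, 2188.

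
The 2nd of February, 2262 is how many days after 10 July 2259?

Jul 10, 2259 → Jul 10, 2260: 366 days (Feb 29, 2260 is in that span).
Jul 10, 2260 → Jul 10, 2261: 365 days.
Jul 10, 2261 → Aug 10, 2261: 31 days (July has 31).
Aug 10, 2261 → Sep 10, 2261: 31 days (August has 31).
Sep 10, 2261 → Oct 10, 2261: 30 days (September has 30).
Oct 10, 2261 → Nov 10, 2261: 31 days (October has 31).
Nov 10, 2261 → Dec 10, 2261: 30 days (November has 30).
Dec 10, 2261 → Jan 10, 2262: 31 days (December has 31).
Jan 10, 2262 → Feb 2, 2262: 23 days.
Total: 938 days.

938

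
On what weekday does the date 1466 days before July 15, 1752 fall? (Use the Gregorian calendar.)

Wednesday

First find the weekday of Jul 15, 1752. Doomsday rule: the anchor day for the 1700s is Sunday. For year 52: 52÷12 = 4 r 4, and 4÷4 = 1, so 4+4+1 = 9.
Sunday + 9 ≡ Tuesday — that's 1752's doomsday.
In July the doomsday date is Jul 11.
Jul 15 is 4 days after Jul 11; 4 mod 7 = 4, so Tuesday + 4 = Saturday.
1466 mod 7 = 3, so 1466 days before a Saturday is Saturday − 3 = Wednesday.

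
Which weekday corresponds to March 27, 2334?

Tuesday

Doomsday rule: the anchor day for the 2300s is Wednesday. For year 34: 34÷12 = 2 r 10, and 10÷4 = 2, so 2+10+2 = 14.
Wednesday + 14 ≡ Wednesday — that's 2334's doomsday.
In March the doomsday date is Mar 14.
Mar 27 is 13 days after Mar 14; 13 mod 7 = 6, so Wednesday + 6 = Tuesday.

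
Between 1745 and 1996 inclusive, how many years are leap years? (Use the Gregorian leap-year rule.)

Multiples of 4 in [1745,1996]: 63.
Of those, multiples of 100: 2 (not leap unless ÷400).
Multiples of 400: 0.
Leap years = 63 − 2 + 0 = 61.

61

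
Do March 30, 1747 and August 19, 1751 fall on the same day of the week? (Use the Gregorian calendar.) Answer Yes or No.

From Mar 30, 1747 to Aug 19, 1751 is 1603 days.
1603 mod 7 = 0, so they are the same weekday.
(Mar 30, 1747 is a Thursday; Aug 19, 1751 is a Thursday.)

Yes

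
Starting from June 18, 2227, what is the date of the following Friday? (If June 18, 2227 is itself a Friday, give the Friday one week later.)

Jun 18, 2227 is a Monday.
From Monday to the next Friday is 4 days.
Jun 18, 2227 + 4 = Jun 22, 2227.

June 22, 2227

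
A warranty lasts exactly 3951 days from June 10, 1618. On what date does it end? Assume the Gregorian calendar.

April 4, 1629

+365 (one year) → Jun 10, 1619 (3586 left).
+366 (one year; includes Feb 29, 1620) → Jun 10, 1620 (3220 left).
+365 (one year) → Jun 10, 1621 (2855 left).
+365 (one year) → Jun 10, 1622 (2490 left).
+365 (one year) → Jun 10, 1623 (2125 left).
+366 (one year; includes Feb 29, 1624) → Jun 10, 1624 (1759 left).
+365 (one year) → Jun 10, 1625 (1394 left).
+365 (one year) → Jun 10, 1626 (1029 left).
+365 (one year) → Jun 10, 1627 (664 left).
+366 (one year; includes Feb 29, 1628) → Jun 10, 1628 (298 left).
Jun has 30 days: +21 → Jul 1, 1628 (277 left).
Jul has 31 days: +31 → Aug 1, 1628 (246 left).
Aug has 31 days: +31 → Sep 1, 1628 (215 left).
Sep has 30 days: +30 → Oct 1, 1628 (185 left).
Oct has 31 days: +31 → Nov 1, 1628 (154 left).
Nov has 30 days: +30 → Dec 1, 1628 (124 left).
Dec has 31 days: +31 → Jan 1, 1629 (93 left).
Jan has 31 days: +31 → Feb 1, 1629 (62 left).
Feb has 28 days: +28 → Mar 1, 1629 (34 left).
Mar has 31 days: +31 → Apr 1, 1629 (3 left).
+3 → Apr 4, 1629.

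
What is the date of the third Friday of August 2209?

August 18, 2209

August 1, 2209 is a Tuesday.
The first Friday is therefore August 4 (3 days later).
The third Friday is 4 + 2×7 = August 18.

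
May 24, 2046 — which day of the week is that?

Doomsday rule: the anchor day for the 2000s is Tuesday. For year 46: 46÷12 = 3 r 10, and 10÷4 = 2, so 3+10+2 = 15.
Tuesday + 15 ≡ Wednesday — that's 2046's doomsday.
In May the doomsday date is May 9.
May 24 is 15 days after May 9; 15 mod 7 = 1, so Wednesday + 1 = Thursday.

Thursday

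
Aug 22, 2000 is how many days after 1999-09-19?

Sep 19, 1999 → Oct 19, 1999: 30 days (September has 30).
Oct 19, 1999 → Nov 19, 1999: 31 days (October has 31).
Nov 19, 1999 → Dec 19, 1999: 30 days (November has 30).
Dec 19, 1999 → Jan 19, 2000: 31 days (December has 31).
Jan 19, 2000 → Feb 19, 2000: 31 days (January has 31).
Feb 19, 2000 → Mar 19, 2000: 29 days (February has 29).
Mar 19, 2000 → Apr 19, 2000: 31 days (March has 31).
Apr 19, 2000 → May 19, 2000: 30 days (April has 30).
May 19, 2000 → Jun 19, 2000: 31 days (May has 31).
Jun 19, 2000 → Jul 19, 2000: 30 days (June has 30).
Jul 19, 2000 → Aug 19, 2000: 31 days (July has 31).
Aug 19, 2000 → Aug 22, 2000: 3 days.
Total: 338 days.

338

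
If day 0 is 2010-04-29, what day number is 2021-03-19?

3977

Apr 29, 2010 → Apr 29, 2011: 365 days.
Apr 29, 2011 → Apr 29, 2012: 366 days (Feb 29, 2012 is in that span).
Apr 29, 2012 → Apr 29, 2013: 365 days.
Apr 29, 2013 → Apr 29, 2014: 365 days.
Apr 29, 2014 → Apr 29, 2015: 365 days.
Apr 29, 2015 → Apr 29, 2016: 366 days (Feb 29, 2016 is in that span).
Apr 29, 2016 → Apr 29, 2017: 365 days.
Apr 29, 2017 → Apr 29, 2018: 365 days.
Apr 29, 2018 → Apr 29, 2019: 365 days.
Apr 29, 2019 → Apr 29, 2020: 366 days (Feb 29, 2020 is in that span).
Apr 29, 2020 → May 29, 2020: 30 days (April has 30).
May 29, 2020 → Jun 29, 2020: 31 days (May has 31).
Jun 29, 2020 → Jul 29, 2020: 30 days (June has 30).
Jul 29, 2020 → Aug 29, 2020: 31 days (July has 31).
Aug 29, 2020 → Sep 29, 2020: 31 days (August has 31).
Sep 29, 2020 → Oct 29, 2020: 30 days (September has 30).
Oct 29, 2020 → Nov 29, 2020: 31 days (October has 31).
Nov 29, 2020 → Dec 29, 2020: 30 days (November has 30).
Dec 29, 2020 → Jan 29, 2021: 31 days (December has 31).
Jan 29, 2021 → Feb 28, 2021: 30 days (January has 31).
Feb 28, 2021 → Mar 19, 2021: 19 days.
Total: 3977 days.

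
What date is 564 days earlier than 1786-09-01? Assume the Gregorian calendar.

February 14, 1785

−365 (one year) → Sep 1, 1785 (199 left).
−1 → Aug 31, 1785 (end of Aug, 31 days; 198 left).
−31 → Jul 31, 1785 (end of Jul, 31 days; 167 left).
−31 → Jun 30, 1785 (end of Jun, 30 days; 136 left).
−30 → May 31, 1785 (end of May, 31 days; 106 left).
−31 → Apr 30, 1785 (end of Apr, 30 days; 75 left).
−30 → Mar 31, 1785 (end of Mar, 31 days; 45 left).
−31 → Feb 28, 1785 (end of Feb, 28 days; 14 left).
−14 → Feb 14, 1785.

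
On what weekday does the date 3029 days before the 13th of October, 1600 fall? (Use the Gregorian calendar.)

Oct 13, 1600 is a Friday.
3029 mod 7 = 5, so 3029 days before a Friday is Friday − 5 = Sunday.

Sunday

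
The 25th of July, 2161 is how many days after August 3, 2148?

Aug 3, 2148 → Aug 3, 2149: 365 days.
Aug 3, 2149 → Aug 3, 2150: 365 days.
Aug 3, 2150 → Aug 3, 2151: 365 days.
Aug 3, 2151 → Aug 3, 2152: 366 days (Feb 29, 2152 is in that span).
Aug 3, 2152 → Aug 3, 2153: 365 days.
Aug 3, 2153 → Aug 3, 2154: 365 days.
Aug 3, 2154 → Aug 3, 2155: 365 days.
Aug 3, 2155 → Aug 3, 2156: 366 days (Feb 29, 2156 is in that span).
Aug 3, 2156 → Aug 3, 2157: 365 days.
Aug 3, 2157 → Aug 3, 2158: 365 days.
Aug 3, 2158 → Aug 3, 2159: 365 days.
Aug 3, 2159 → Aug 3, 2160: 366 days (Feb 29, 2160 is in that span).
Aug 3, 2160 → Sep 3, 2160: 31 days (August has 31).
Sep 3, 2160 → Oct 3, 2160: 30 days (September has 30).
Oct 3, 2160 → Nov 3, 2160: 31 days (October has 31).
Nov 3, 2160 → Dec 3, 2160: 30 days (November has 30).
Dec 3, 2160 → Jan 3, 2161: 31 days (December has 31).
Jan 3, 2161 → Feb 3, 2161: 31 days (January has 31).
Feb 3, 2161 → Mar 3, 2161: 28 days (February has 28).
Mar 3, 2161 → Apr 3, 2161: 31 days (March has 31).
Apr 3, 2161 → May 3, 2161: 30 days (April has 30).
May 3, 2161 → Jun 3, 2161: 31 days (May has 31).
Jun 3, 2161 → Jul 3, 2161: 30 days (June has 30).
Jul 3, 2161 → Jul 25, 2161: 22 days.
Total: 4739 days.

4739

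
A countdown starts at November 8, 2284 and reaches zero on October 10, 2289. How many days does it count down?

1797

Nov 8, 2284 → Nov 8, 2285: 365 days.
Nov 8, 2285 → Nov 8, 2286: 365 days.
Nov 8, 2286 → Nov 8, 2287: 365 days.
Nov 8, 2287 → Nov 8, 2288: 366 days (Feb 29, 2288 is in that span).
Nov 8, 2288 → Dec 8, 2288: 30 days (November has 30).
Dec 8, 2288 → Jan 8, 2289: 31 days (December has 31).
Jan 8, 2289 → Feb 8, 2289: 31 days (January has 31).
Feb 8, 2289 → Mar 8, 2289: 28 days (February has 28).
Mar 8, 2289 → Apr 8, 2289: 31 days (March has 31).
Apr 8, 2289 → May 8, 2289: 30 days (April has 30).
May 8, 2289 → Jun 8, 2289: 31 days (May has 31).
Jun 8, 2289 → Jul 8, 2289: 30 days (June has 30).
Jul 8, 2289 → Aug 8, 2289: 31 days (July has 31).
Aug 8, 2289 → Sep 8, 2289: 31 days (August has 31).
Sep 8, 2289 → Oct 8, 2289: 30 days (September has 30).
Oct 8, 2289 → Oct 10, 2289: 2 days.
Total: 1797 days.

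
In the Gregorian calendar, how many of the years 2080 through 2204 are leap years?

30

Multiples of 4 in [2080,2204]: 32.
Of those, multiples of 100: 2 (not leap unless ÷400).
Multiples of 400: 0.
Leap years = 32 − 2 + 0 = 30.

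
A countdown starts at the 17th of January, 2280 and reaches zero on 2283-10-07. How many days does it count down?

1359

Jan 17, 2280 → Jan 17, 2281: 366 days (Feb 29, 2280 is in that span).
Jan 17, 2281 → Jan 17, 2282: 365 days.
Jan 17, 2282 → Jan 17, 2283: 365 days.
Jan 17, 2283 → Feb 17, 2283: 31 days (January has 31).
Feb 17, 2283 → Mar 17, 2283: 28 days (February has 28).
Mar 17, 2283 → Apr 17, 2283: 31 days (March has 31).
Apr 17, 2283 → May 17, 2283: 30 days (April has 30).
May 17, 2283 → Jun 17, 2283: 31 days (May has 31).
Jun 17, 2283 → Jul 17, 2283: 30 days (June has 30).
Jul 17, 2283 → Aug 17, 2283: 31 days (July has 31).
Aug 17, 2283 → Sep 17, 2283: 31 days (August has 31).
Sep 17, 2283 → Oct 7, 2283: 20 days.
Total: 1359 days.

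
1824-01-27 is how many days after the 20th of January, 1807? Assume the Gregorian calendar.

6216

Jan 20, 1807 → Jan 20, 1808: 365 days.
Jan 20, 1808 → Jan 20, 1809: 366 days (Feb 29, 1808 is in that span).
Jan 20, 1809 → Jan 20, 1810: 365 days.
Jan 20, 1810 → Jan 20, 1811: 365 days.
Jan 20, 1811 → Jan 20, 1812: 365 days.
Jan 20, 1812 → Jan 20, 1813: 366 days (Feb 29, 1812 is in that span).
Jan 20, 1813 → Jan 20, 1814: 365 days.
Jan 20, 1814 → Jan 20, 1815: 365 days.
Jan 20, 1815 → Jan 20, 1816: 365 days.
Jan 20, 1816 → Jan 20, 1817: 366 days (Feb 29, 1816 is in that span).
Jan 20, 1817 → Jan 20, 1818: 365 days.
Jan 20, 1818 → Jan 20, 1819: 365 days.
Jan 20, 1819 → Jan 20, 1820: 365 days.
Jan 20, 1820 → Jan 20, 1821: 366 days (Feb 29, 1820 is in that span).
Jan 20, 1821 → Jan 20, 1822: 365 days.
Jan 20, 1822 → Jan 20, 1823: 365 days.
Jan 20, 1823 → Feb 20, 1823: 31 days (January has 31).
Feb 20, 1823 → Mar 20, 1823: 28 days (February has 28).
Mar 20, 1823 → Apr 20, 1823: 31 days (March has 31).
Apr 20, 1823 → May 20, 1823: 30 days (April has 30).
May 20, 1823 → Jun 20, 1823: 31 days (May has 31).
Jun 20, 1823 → Jul 20, 1823: 30 days (June has 30).
Jul 20, 1823 → Aug 20, 1823: 31 days (July has 31).
Aug 20, 1823 → Sep 20, 1823: 31 days (August has 31).
Sep 20, 1823 → Oct 20, 1823: 30 days (September has 30).
Oct 20, 1823 → Nov 20, 1823: 31 days (October has 31).
Nov 20, 1823 → Dec 20, 1823: 30 days (November has 30).
Dec 20, 1823 → Jan 20, 1824: 31 days (December has 31).
Jan 20, 1824 → Jan 27, 1824: 7 days.
Total: 6216 days.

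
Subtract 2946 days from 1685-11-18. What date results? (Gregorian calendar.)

−365 (one year) → Nov 18, 1684 (2581 left).
−366 (one year; includes Feb 29, 1684) → Nov 18, 1683 (2215 left).
−365 (one year) → Nov 18, 1682 (1850 left).
−365 (one year) → Nov 18, 1681 (1485 left).
−365 (one year) → Nov 18, 1680 (1120 left).
−366 (one year; includes Feb 29, 1680) → Nov 18, 1679 (754 left).
−365 (one year) → Nov 18, 1678 (389 left).
−18 → Oct 31, 1678 (end of Oct, 31 days; 371 left).
−31 → Sep 30, 1678 (end of Sep, 30 days; 340 left).
−30 → Aug 31, 1678 (end of Aug, 31 days; 310 left).
−31 → Jul 31, 1678 (end of Jul, 31 days; 279 left).
−31 → Jun 30, 1678 (end of Jun, 30 days; 248 left).
−30 → May 31, 1678 (end of May, 31 days; 218 left).
−31 → Apr 30, 1678 (end of Apr, 30 days; 187 left).
−30 → Mar 31, 1678 (end of Mar, 31 days; 157 left).
−31 → Feb 28, 1678 (end of Feb, 28 days; 126 left).
−28 → Jan 31, 1678 (end of Jan, 31 days; 98 left).
−31 → Dec 31, 1677 (end of Dec, 31 days; 67 left).
−31 → Nov 30, 1677 (end of Nov, 30 days; 36 left).
−30 → Oct 31, 1677 (end of Oct, 31 days; 6 left).
−6 → Oct 25, 1677.

October 25, 1677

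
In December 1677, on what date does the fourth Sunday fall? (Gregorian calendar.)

December 1, 1677 is a Wednesday.
The first Sunday is therefore December 5 (4 days later).
The fourth Sunday is 5 + 3×7 = December 26.

December 26, 1677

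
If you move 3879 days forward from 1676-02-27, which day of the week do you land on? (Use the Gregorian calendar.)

First find the weekday of Feb 27, 1676. Doomsday rule: the anchor day for the 1600s is Tuesday. For year 76: 76÷12 = 6 r 4, and 4÷4 = 1, so 6+4+1 = 11.
Tuesday + 11 ≡ Saturday — that's 1676's doomsday.
In February the doomsday date is Feb 29 (1676 is a leap year (divisible by 4)).
Feb 27 is 2 days before Feb 29; 2 mod 7 = 2, so Saturday − 2 = Thursday.
3879 mod 7 = 1, so 3879 days after a Thursday is Thursday + 1 = Friday.

Friday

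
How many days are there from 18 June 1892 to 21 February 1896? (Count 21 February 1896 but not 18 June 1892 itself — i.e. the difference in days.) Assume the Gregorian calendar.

Jun 18, 1892 → Jun 18, 1893: 365 days.
Jun 18, 1893 → Jun 18, 1894: 365 days.
Jun 18, 1894 → Jun 18, 1895: 365 days.
Jun 18, 1895 → Jul 18, 1895: 30 days (June has 30).
Jul 18, 1895 → Aug 18, 1895: 31 days (July has 31).
Aug 18, 1895 → Sep 18, 1895: 31 days (August has 31).
Sep 18, 1895 → Oct 18, 1895: 30 days (September has 30).
Oct 18, 1895 → Nov 18, 1895: 31 days (October has 31).
Nov 18, 1895 → Dec 18, 1895: 30 days (November has 30).
Dec 18, 1895 → Jan 18, 1896: 31 days (December has 31).
Jan 18, 1896 → Feb 18, 1896: 31 days (January has 31).
Feb 18, 1896 → Feb 21, 1896: 3 days.
Total: 1343 days.

1343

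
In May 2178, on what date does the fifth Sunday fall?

May 31, 2178

May 1, 2178 is a Friday.
The first Sunday is therefore May 3 (2 days later).
The fifth Sunday is 3 + 4×7 = May 31.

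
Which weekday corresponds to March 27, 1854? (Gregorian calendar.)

Monday

Doomsday rule: the anchor day for the 1800s is Friday. For year 54: 54÷12 = 4 r 6, and 6÷4 = 1, so 4+6+1 = 11.
Friday + 11 ≡ Tuesday — that's 1854's doomsday.
In March the doomsday date is Mar 14.
Mar 27 is 13 days after Mar 14; 13 mod 7 = 6, so Tuesday + 6 = Monday.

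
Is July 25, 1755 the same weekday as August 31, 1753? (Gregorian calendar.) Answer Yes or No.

Yes

From Aug 31, 1753 to Jul 25, 1755 is 693 days.
693 mod 7 = 0, so they are the same weekday.
(Aug 31, 1753 is a Friday; Jul 25, 1755 is a Friday.)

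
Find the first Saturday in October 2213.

October 1, 2213 is a Friday.
The first Saturday is therefore October 2 (1 days later).

October 2, 2213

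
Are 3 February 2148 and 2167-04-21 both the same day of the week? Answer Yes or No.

From Feb 3, 2148 to Apr 21, 2167 is 7017 days.
7017 mod 7 = 3, so they are different weekdays.
(Feb 3, 2148 is a Saturday; Apr 21, 2167 is a Tuesday.)

No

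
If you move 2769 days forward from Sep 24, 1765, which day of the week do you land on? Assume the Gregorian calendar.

Sep 24, 1765 is a Tuesday.
2769 mod 7 = 4, so 2769 days after a Tuesday is Tuesday + 4 = Saturday.

Saturday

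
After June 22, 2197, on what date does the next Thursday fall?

Jun 22, 2197 is a Thursday.
From Thursday to the next Thursday is 7 days.
Jun 22, 2197 + 7 = Jun 29, 2197.

June 29, 2197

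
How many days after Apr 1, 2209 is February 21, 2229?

Apr 1, 2209 → Apr 1, 2210: 365 days.
Apr 1, 2210 → Apr 1, 2211: 365 days.
Apr 1, 2211 → Apr 1, 2212: 366 days (Feb 29, 2212 is in that span).
Apr 1, 2212 → Apr 1, 2213: 365 days.
Apr 1, 2213 → Apr 1, 2214: 365 days.
Apr 1, 2214 → Apr 1, 2215: 365 days.
Apr 1, 2215 → Apr 1, 2216: 366 days (Feb 29, 2216 is in that span).
Apr 1, 2216 → Apr 1, 2217: 365 days.
Apr 1, 2217 → Apr 1, 2218: 365 days.
Apr 1, 2218 → Apr 1, 2219: 365 days.
Apr 1, 2219 → Apr 1, 2220: 366 days (Feb 29, 2220 is in that span).
Apr 1, 2220 → Apr 1, 2221: 365 days.
Apr 1, 2221 → Apr 1, 2222: 365 days.
Apr 1, 2222 → Apr 1, 2223: 365 days.
Apr 1, 2223 → Apr 1, 2224: 366 days (Feb 29, 2224 is in that span).
Apr 1, 2224 → Apr 1, 2225: 365 days.
Apr 1, 2225 → Apr 1, 2226: 365 days.
Apr 1, 2226 → Apr 1, 2227: 365 days.
Apr 1, 2227 → Apr 1, 2228: 366 days (Feb 29, 2228 is in that span).
Apr 1, 2228 → May 1, 2228: 30 days (April has 30).
May 1, 2228 → Jun 1, 2228: 31 days (May has 31).
Jun 1, 2228 → Jul 1, 2228: 30 days (June has 30).
Jul 1, 2228 → Aug 1, 2228: 31 days (July has 31).
Aug 1, 2228 → Sep 1, 2228: 31 days (August has 31).
Sep 1, 2228 → Oct 1, 2228: 30 days (September has 30).
Oct 1, 2228 → Nov 1, 2228: 31 days (October has 31).
Nov 1, 2228 → Dec 1, 2228: 30 days (November has 30).
Dec 1, 2228 → Jan 1, 2229: 31 days (December has 31).
Jan 1, 2229 → Feb 1, 2229: 31 days (January has 31).
Feb 1, 2229 → Feb 21, 2229: 20 days.
Total: 7266 days.

7266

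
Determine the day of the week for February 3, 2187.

Doomsday rule: the anchor day for the 2100s is Sunday. For year 87: 87÷12 = 7 r 3, and 3÷4 = 0, so 7+3+0 = 10.
Sunday + 10 ≡ Wednesday — that's 2187's doomsday.
In February the doomsday date is Feb 28 (2187 is not a leap year).
Feb 3 is 25 days before Feb 28; 25 mod 7 = 4, so Wednesday − 4 = Saturday.

Saturday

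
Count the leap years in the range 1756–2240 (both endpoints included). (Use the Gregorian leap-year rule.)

Multiples of 4 in [1756,2240]: 122.
Of those, multiples of 100: 5 (not leap unless ÷400).
Multiples of 400: 1.
Leap years = 122 − 5 + 1 = 118.

118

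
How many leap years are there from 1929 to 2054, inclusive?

31

Multiples of 4 in [1929,2054]: 31.
Of those, multiples of 100: 1 (not leap unless ÷400).
Multiples of 400: 1.
Leap years = 31 − 1 + 1 = 31.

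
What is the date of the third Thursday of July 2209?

July 1, 2209 is a Saturday.
The first Thursday is therefore July 6 (5 days later).
The third Thursday is 6 + 2×7 = July 20.

July 20, 2209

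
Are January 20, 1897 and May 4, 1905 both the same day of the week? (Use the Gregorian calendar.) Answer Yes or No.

From Jan 20, 1897 to May 4, 1905 is 3025 days.
3025 mod 7 = 1, so they are different weekdays.
(Jan 20, 1897 is a Wednesday; May 4, 1905 is a Thursday.)

No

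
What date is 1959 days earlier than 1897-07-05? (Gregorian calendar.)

−365 (one year) → Jul 5, 1896 (1594 left).
−366 (one year; includes Feb 29, 1896) → Jul 5, 1895 (1228 left).
−365 (one year) → Jul 5, 1894 (863 left).
−365 (one year) → Jul 5, 1893 (498 left).
−365 (one year) → Jul 5, 1892 (133 left).
−5 → Jun 30, 1892 (end of Jun, 30 days; 128 left).
−30 → May 31, 1892 (end of May, 31 days; 98 left).
−31 → Apr 30, 1892 (end of Apr, 30 days; 67 left).
−30 → Mar 31, 1892 (end of Mar, 31 days; 37 left).
−31 → Feb 29, 1892 (end of Feb, 29 days; 6 left).
−6 → Feb 23, 1892.

February 23, 1892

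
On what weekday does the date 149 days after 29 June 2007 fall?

Sunday

Jun 29, 2007 is a Friday.
149 mod 7 = 2, so 149 days after a Friday is Friday + 2 = Sunday.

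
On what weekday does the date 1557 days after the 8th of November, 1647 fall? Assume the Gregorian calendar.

First find the weekday of Nov 8, 1647. Doomsday rule: the anchor day for the 1600s is Tuesday. For year 47: 47÷12 = 3 r 11, and 11÷4 = 2, so 3+11+2 = 16.
Tuesday + 16 ≡ Thursday — that's 1647's doomsday.
In November the doomsday date is Nov 7.
Nov 8 is 1 day after Nov 7; 1 mod 7 = 1, so Thursday + 1 = Friday.
1557 mod 7 = 3, so 1557 days after a Friday is Friday + 3 = Monday.

Monday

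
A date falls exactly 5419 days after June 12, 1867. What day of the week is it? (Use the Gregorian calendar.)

Thursday

First find the weekday of Jun 12, 1867. Doomsday rule: the anchor day for the 1800s is Friday. For year 67: 67÷12 = 5 r 7, and 7÷4 = 1, so 5+7+1 = 13.
Friday + 13 ≡ Thursday — that's 1867's doomsday.
In June the doomsday date is Jun 6.
Jun 12 is 6 days after Jun 6; 6 mod 7 = 6, so Thursday + 6 = Wednesday.
5419 mod 7 = 1, so 5419 days after a Wednesday is Wednesday + 1 = Thursday.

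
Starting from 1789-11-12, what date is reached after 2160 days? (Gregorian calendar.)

October 12, 1795

+365 (one year) → Nov 12, 1790 (1795 left).
+365 (one year) → Nov 12, 1791 (1430 left).
+366 (one year; includes Feb 29, 1792) → Nov 12, 1792 (1064 left).
+365 (one year) → Nov 12, 1793 (699 left).
+365 (one year) → Nov 12, 1794 (334 left).
Nov has 30 days: +19 → Dec 1, 1794 (315 left).
Dec has 31 days: +31 → Jan 1, 1795 (284 left).
Jan has 31 days: +31 → Feb 1, 1795 (253 left).
Feb has 28 days: +28 → Mar 1, 1795 (225 left).
Mar has 31 days: +31 → Apr 1, 1795 (194 left).
Apr has 30 days: +30 → May 1, 1795 (164 left).
May has 31 days: +31 → Jun 1, 1795 (133 left).
Jun has 30 days: +30 → Jul 1, 1795 (103 left).
Jul has 31 days: +31 → Aug 1, 1795 (72 left).
Aug has 31 days: +31 → Sep 1, 1795 (41 left).
Sep has 30 days: +30 → Oct 1, 1795 (11 left).
+11 → Oct 12, 1795.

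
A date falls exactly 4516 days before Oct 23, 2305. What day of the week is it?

First find the weekday of Oct 23, 2305. Doomsday rule: the anchor day for the 2300s is Wednesday. For year 05: 5÷12 = 0 r 5, and 5÷4 = 1, so 0+5+1 = 6.
Wednesday + 6 ≡ Tuesday — that's 2305's doomsday.
In October the doomsday date is Oct 10.
Oct 23 is 13 days after Oct 10; 13 mod 7 = 6, so Tuesday + 6 = Monday.
4516 mod 7 = 1, so 4516 days before a Monday is Monday − 1 = Sunday.

Sunday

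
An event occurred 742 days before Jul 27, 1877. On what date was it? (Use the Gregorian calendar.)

−365 (one year) → Jul 27, 1876 (377 left).
−27 → Jun 30, 1876 (end of Jun, 30 days; 350 left).
−30 → May 31, 1876 (end of May, 31 days; 320 left).
−31 → Apr 30, 1876 (end of Apr, 30 days; 289 left).
−30 → Mar 31, 1876 (end of Mar, 31 days; 259 left).
−31 → Feb 29, 1876 (end of Feb, 29 days; 228 left).
−29 → Jan 31, 1876 (end of Jan, 31 days; 199 left).
−31 → Dec 31, 1875 (end of Dec, 31 days; 168 left).
−31 → Nov 30, 1875 (end of Nov, 30 days; 137 left).
−30 → Oct 31, 1875 (end of Oct, 31 days; 107 left).
−31 → Sep 30, 1875 (end of Sep, 30 days; 76 left).
−30 → Aug 31, 1875 (end of Aug, 31 days; 46 left).
−31 → Jul 31, 1875 (end of Jul, 31 days; 15 left).
−15 → Jul 16, 1875.

July 16, 1875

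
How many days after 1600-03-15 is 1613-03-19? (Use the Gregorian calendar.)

4752

Mar 15, 1600 → Mar 15, 1601: 365 days.
Mar 15, 1601 → Mar 15, 1602: 365 days.
Mar 15, 1602 → Mar 15, 1603: 365 days.
Mar 15, 1603 → Mar 15, 1604: 366 days (Feb 29, 1604 is in that span).
Mar 15, 1604 → Mar 15, 1605: 365 days.
Mar 15, 1605 → Mar 15, 1606: 365 days.
Mar 15, 1606 → Mar 15, 1607: 365 days.
Mar 15, 1607 → Mar 15, 1608: 366 days (Feb 29, 1608 is in that span).
Mar 15, 1608 → Mar 15, 1609: 365 days.
Mar 15, 1609 → Mar 15, 1610: 365 days.
Mar 15, 1610 → Mar 15, 1611: 365 days.
Mar 15, 1611 → Mar 15, 1612: 366 days (Feb 29, 1612 is in that span).
Mar 15, 1612 → Apr 15, 1612: 31 days (March has 31).
Apr 15, 1612 → May 15, 1612: 30 days (April has 30).
May 15, 1612 → Jun 15, 1612: 31 days (May has 31).
Jun 15, 1612 → Jul 15, 1612: 30 days (June has 30).
Jul 15, 1612 → Aug 15, 1612: 31 days (July has 31).
Aug 15, 1612 → Sep 15, 1612: 31 days (August has 31).
Sep 15, 1612 → Oct 15, 1612: 30 days (September has 30).
Oct 15, 1612 → Nov 15, 1612: 31 days (October has 31).
Nov 15, 1612 → Dec 15, 1612: 30 days (November has 30).
Dec 15, 1612 → Jan 15, 1613: 31 days (December has 31).
Jan 15, 1613 → Feb 15, 1613: 31 days (January has 31).
Feb 15, 1613 → Mar 15, 1613: 28 days (February has 28).
Mar 15, 1613 → Mar 19, 1613: 4 days.
Total: 4752 days.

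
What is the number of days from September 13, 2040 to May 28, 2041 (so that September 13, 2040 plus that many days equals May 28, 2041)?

Sep 13, 2040 → Oct 13, 2040: 30 days (September has 30).
Oct 13, 2040 → Nov 13, 2040: 31 days (October has 31).
Nov 13, 2040 → Dec 13, 2040: 30 days (November has 30).
Dec 13, 2040 → Jan 13, 2041: 31 days (December has 31).
Jan 13, 2041 → Feb 13, 2041: 31 days (January has 31).
Feb 13, 2041 → Mar 13, 2041: 28 days (February has 28).
Mar 13, 2041 → Apr 13, 2041: 31 days (March has 31).
Apr 13, 2041 → May 13, 2041: 30 days (April has 30).
May 13, 2041 → May 28, 2041: 15 days.
Total: 257 days.

257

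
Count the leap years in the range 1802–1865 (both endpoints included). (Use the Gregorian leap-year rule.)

16

Multiples of 4 in [1802,1865]: 16.
Of those, multiples of 100: 0 (not leap unless ÷400).
Multiples of 400: 0.
Leap years = 16 − 0 + 0 = 16.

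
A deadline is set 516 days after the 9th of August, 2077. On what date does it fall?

January 7, 2079

+365 (one year) → Aug 9, 2078 (151 left).
Aug has 31 days: +23 → Sep 1, 2078 (128 left).
Sep has 30 days: +30 → Oct 1, 2078 (98 left).
Oct has 31 days: +31 → Nov 1, 2078 (67 left).
Nov has 30 days: +30 → Dec 1, 2078 (37 left).
Dec has 31 days: +31 → Jan 1, 2079 (6 left).
+6 → Jan 7, 2079.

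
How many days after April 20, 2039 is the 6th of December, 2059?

7535

Apr 20, 2039 → Apr 20, 2040: 366 days (Feb 29, 2040 is in that span).
Apr 20, 2040 → Apr 20, 2041: 365 days.
Apr 20, 2041 → Apr 20, 2042: 365 days.
Apr 20, 2042 → Apr 20, 2043: 365 days.
Apr 20, 2043 → Apr 20, 2044: 366 days (Feb 29, 2044 is in that span).
Apr 20, 2044 → Apr 20, 2045: 365 days.
Apr 20, 2045 → Apr 20, 2046: 365 days.
Apr 20, 2046 → Apr 20, 2047: 365 days.
Apr 20, 2047 → Apr 20, 2048: 366 days (Feb 29, 2048 is in that span).
Apr 20, 2048 → Apr 20, 2049: 365 days.
Apr 20, 2049 → Apr 20, 2050: 365 days.
Apr 20, 2050 → Apr 20, 2051: 365 days.
Apr 20, 2051 → Apr 20, 2052: 366 days (Feb 29, 2052 is in that span).
Apr 20, 2052 → Apr 20, 2053: 365 days.
Apr 20, 2053 → Apr 20, 2054: 365 days.
Apr 20, 2054 → Apr 20, 2055: 365 days.
Apr 20, 2055 → Apr 20, 2056: 366 days (Feb 29, 2056 is in that span).
Apr 20, 2056 → Apr 20, 2057: 365 days.
Apr 20, 2057 → Apr 20, 2058: 365 days.
Apr 20, 2058 → Apr 20, 2059: 365 days.
Apr 20, 2059 → May 20, 2059: 30 days (April has 30).
May 20, 2059 → Jun 20, 2059: 31 days (May has 31).
Jun 20, 2059 → Jul 20, 2059: 30 days (June has 30).
Jul 20, 2059 → Aug 20, 2059: 31 days (July has 31).
Aug 20, 2059 → Sep 20, 2059: 31 days (August has 31).
Sep 20, 2059 → Oct 20, 2059: 30 days (September has 30).
Oct 20, 2059 → Nov 20, 2059: 31 days (October has 31).
Nov 20, 2059 → Dec 6, 2059: 16 days.
Total: 7535 days.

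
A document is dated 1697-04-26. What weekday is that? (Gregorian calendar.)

Doomsday rule: the anchor day for the 1600s is Tuesday. For year 97: 97÷12 = 8 r 1, and 1÷4 = 0, so 8+1+0 = 9.
Tuesday + 9 ≡ Thursday — that's 1697's doomsday.
In April the doomsday date is Apr 4.
Apr 26 is 22 days after Apr 4; 22 mod 7 = 1, so Thursday + 1 = Friday.

Friday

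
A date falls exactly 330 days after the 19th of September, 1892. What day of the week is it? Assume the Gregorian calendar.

Sep 19, 1892 is a Monday.
330 mod 7 = 1, so 330 days after a Monday is Monday + 1 = Tuesday.

Tuesday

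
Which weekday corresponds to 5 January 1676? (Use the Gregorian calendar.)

Sunday

Doomsday rule: the anchor day for the 1600s is Tuesday. For year 76: 76÷12 = 6 r 4, and 4÷4 = 1, so 6+4+1 = 11.
Tuesday + 11 ≡ Saturday — that's 1676's doomsday.
In January the doomsday date is Jan 4 (1676 is a leap year (divisible by 4)).
Jan 5 is 1 day after Jan 4; 1 mod 7 = 1, so Saturday + 1 = Sunday.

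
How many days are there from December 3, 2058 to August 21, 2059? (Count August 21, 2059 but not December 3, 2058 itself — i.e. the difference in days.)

Dec 3, 2058 → Jan 3, 2059: 31 days (December has 31).
Jan 3, 2059 → Feb 3, 2059: 31 days (January has 31).
Feb 3, 2059 → Mar 3, 2059: 28 days (February has 28).
Mar 3, 2059 → Apr 3, 2059: 31 days (March has 31).
Apr 3, 2059 → May 3, 2059: 30 days (April has 30).
May 3, 2059 → Jun 3, 2059: 31 days (May has 31).
Jun 3, 2059 → Jul 3, 2059: 30 days (June has 30).
Jul 3, 2059 → Aug 3, 2059: 31 days (July has 31).
Aug 3, 2059 → Aug 21, 2059: 18 days.
Total: 261 days.

261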